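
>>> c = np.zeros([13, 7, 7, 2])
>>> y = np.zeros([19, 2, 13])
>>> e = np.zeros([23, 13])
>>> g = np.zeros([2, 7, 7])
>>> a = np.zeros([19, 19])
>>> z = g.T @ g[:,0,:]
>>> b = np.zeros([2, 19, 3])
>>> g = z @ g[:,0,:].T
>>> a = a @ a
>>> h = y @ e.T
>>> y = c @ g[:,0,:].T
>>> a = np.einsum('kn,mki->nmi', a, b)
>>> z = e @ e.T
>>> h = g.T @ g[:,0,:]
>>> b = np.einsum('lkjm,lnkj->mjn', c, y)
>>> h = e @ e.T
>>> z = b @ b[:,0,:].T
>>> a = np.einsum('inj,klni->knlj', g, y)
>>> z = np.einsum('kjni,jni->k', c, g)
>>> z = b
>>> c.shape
(13, 7, 7, 2)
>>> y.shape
(13, 7, 7, 7)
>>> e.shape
(23, 13)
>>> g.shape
(7, 7, 2)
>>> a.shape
(13, 7, 7, 2)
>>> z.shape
(2, 7, 7)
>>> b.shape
(2, 7, 7)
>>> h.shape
(23, 23)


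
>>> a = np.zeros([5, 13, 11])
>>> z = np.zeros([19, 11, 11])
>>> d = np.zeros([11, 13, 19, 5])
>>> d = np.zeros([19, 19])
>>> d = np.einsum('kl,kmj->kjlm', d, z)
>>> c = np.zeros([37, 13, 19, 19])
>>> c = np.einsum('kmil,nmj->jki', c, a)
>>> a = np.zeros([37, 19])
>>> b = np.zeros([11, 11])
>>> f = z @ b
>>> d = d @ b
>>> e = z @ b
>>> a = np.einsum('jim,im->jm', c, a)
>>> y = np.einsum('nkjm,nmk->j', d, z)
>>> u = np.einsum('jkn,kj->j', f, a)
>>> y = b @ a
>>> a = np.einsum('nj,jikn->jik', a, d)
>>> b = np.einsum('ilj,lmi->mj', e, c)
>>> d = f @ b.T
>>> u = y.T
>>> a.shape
(19, 11, 19)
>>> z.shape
(19, 11, 11)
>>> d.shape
(19, 11, 37)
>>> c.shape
(11, 37, 19)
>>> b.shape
(37, 11)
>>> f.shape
(19, 11, 11)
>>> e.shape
(19, 11, 11)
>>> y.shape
(11, 19)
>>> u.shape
(19, 11)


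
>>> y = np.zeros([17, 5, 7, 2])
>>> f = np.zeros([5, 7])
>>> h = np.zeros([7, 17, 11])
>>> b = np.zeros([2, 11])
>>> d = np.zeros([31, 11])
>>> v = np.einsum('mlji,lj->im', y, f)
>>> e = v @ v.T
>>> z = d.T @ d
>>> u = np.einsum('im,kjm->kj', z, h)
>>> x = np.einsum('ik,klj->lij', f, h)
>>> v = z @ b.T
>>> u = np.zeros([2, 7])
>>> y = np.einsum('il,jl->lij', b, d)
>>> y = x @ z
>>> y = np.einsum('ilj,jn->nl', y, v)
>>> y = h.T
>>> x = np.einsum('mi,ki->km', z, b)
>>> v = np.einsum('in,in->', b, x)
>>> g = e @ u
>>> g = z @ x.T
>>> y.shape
(11, 17, 7)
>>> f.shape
(5, 7)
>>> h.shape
(7, 17, 11)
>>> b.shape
(2, 11)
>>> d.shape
(31, 11)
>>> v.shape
()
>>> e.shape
(2, 2)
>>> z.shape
(11, 11)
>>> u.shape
(2, 7)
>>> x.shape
(2, 11)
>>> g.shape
(11, 2)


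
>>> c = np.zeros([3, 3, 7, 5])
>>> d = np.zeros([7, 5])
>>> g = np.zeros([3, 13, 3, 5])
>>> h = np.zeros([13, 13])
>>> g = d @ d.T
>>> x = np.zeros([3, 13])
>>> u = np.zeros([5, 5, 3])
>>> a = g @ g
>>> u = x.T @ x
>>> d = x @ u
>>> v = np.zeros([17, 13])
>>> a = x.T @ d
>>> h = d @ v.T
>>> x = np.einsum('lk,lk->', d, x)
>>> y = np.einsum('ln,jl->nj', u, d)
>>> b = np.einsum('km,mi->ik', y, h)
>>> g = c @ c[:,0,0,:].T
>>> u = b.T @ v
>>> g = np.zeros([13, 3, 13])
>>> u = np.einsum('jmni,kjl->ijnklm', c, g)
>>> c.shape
(3, 3, 7, 5)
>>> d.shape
(3, 13)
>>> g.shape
(13, 3, 13)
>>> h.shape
(3, 17)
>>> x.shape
()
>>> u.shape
(5, 3, 7, 13, 13, 3)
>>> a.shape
(13, 13)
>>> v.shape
(17, 13)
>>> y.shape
(13, 3)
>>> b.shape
(17, 13)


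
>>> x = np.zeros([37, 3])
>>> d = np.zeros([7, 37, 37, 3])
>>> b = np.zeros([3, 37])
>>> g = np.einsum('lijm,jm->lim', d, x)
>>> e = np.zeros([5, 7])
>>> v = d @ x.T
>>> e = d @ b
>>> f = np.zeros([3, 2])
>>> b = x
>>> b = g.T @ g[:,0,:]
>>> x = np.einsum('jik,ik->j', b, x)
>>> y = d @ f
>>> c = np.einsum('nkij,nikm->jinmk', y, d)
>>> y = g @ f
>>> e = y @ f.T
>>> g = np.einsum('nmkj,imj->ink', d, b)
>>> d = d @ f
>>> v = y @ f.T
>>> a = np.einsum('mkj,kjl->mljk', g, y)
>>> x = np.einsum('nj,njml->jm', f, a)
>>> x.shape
(2, 37)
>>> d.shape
(7, 37, 37, 2)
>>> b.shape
(3, 37, 3)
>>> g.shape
(3, 7, 37)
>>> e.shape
(7, 37, 3)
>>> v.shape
(7, 37, 3)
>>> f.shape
(3, 2)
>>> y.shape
(7, 37, 2)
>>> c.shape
(2, 37, 7, 3, 37)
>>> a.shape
(3, 2, 37, 7)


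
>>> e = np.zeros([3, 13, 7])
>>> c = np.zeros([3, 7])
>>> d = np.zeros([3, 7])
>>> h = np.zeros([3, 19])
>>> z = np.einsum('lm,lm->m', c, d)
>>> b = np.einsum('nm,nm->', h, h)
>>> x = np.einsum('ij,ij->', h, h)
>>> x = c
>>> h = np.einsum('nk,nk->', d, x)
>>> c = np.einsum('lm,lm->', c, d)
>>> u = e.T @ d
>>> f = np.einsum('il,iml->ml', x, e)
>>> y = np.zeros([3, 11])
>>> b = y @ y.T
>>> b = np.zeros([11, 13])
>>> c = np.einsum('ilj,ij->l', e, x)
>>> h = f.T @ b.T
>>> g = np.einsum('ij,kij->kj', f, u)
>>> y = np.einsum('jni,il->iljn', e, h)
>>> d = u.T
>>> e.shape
(3, 13, 7)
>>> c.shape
(13,)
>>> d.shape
(7, 13, 7)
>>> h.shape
(7, 11)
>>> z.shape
(7,)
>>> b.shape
(11, 13)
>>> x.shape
(3, 7)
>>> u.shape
(7, 13, 7)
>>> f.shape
(13, 7)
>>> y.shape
(7, 11, 3, 13)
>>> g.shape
(7, 7)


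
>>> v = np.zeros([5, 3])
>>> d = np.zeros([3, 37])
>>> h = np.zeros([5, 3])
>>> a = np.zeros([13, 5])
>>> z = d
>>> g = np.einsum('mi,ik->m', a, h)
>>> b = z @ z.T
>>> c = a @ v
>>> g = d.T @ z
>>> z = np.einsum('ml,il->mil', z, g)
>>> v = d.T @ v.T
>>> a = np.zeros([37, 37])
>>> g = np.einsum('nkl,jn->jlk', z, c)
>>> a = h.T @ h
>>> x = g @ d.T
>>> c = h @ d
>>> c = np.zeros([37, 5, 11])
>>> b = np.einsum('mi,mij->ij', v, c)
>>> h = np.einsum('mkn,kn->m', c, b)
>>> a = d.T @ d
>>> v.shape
(37, 5)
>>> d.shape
(3, 37)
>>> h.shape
(37,)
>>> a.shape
(37, 37)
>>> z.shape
(3, 37, 37)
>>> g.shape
(13, 37, 37)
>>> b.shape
(5, 11)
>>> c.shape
(37, 5, 11)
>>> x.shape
(13, 37, 3)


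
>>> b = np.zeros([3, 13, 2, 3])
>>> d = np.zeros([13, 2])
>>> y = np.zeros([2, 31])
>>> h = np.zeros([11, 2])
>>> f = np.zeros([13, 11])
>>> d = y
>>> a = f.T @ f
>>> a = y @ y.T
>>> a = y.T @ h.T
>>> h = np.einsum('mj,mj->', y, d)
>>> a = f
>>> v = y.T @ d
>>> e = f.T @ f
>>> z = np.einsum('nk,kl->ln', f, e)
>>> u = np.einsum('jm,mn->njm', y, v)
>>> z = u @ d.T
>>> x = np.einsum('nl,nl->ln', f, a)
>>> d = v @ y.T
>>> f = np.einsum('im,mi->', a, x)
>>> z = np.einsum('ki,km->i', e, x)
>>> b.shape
(3, 13, 2, 3)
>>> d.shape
(31, 2)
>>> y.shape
(2, 31)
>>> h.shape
()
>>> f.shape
()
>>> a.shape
(13, 11)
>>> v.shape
(31, 31)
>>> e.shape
(11, 11)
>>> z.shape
(11,)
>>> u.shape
(31, 2, 31)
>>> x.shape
(11, 13)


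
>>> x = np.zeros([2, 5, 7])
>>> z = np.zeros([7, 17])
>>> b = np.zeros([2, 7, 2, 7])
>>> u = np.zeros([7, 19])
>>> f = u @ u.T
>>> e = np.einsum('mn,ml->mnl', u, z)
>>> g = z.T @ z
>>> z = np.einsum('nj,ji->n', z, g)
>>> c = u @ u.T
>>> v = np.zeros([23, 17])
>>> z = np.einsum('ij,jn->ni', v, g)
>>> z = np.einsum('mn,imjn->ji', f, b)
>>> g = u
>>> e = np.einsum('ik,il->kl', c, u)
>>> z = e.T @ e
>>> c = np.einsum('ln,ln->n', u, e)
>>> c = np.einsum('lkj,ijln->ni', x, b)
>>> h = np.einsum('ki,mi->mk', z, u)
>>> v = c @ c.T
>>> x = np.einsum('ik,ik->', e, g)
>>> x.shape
()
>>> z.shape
(19, 19)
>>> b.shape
(2, 7, 2, 7)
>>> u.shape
(7, 19)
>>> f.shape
(7, 7)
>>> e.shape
(7, 19)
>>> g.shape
(7, 19)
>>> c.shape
(7, 2)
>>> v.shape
(7, 7)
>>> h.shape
(7, 19)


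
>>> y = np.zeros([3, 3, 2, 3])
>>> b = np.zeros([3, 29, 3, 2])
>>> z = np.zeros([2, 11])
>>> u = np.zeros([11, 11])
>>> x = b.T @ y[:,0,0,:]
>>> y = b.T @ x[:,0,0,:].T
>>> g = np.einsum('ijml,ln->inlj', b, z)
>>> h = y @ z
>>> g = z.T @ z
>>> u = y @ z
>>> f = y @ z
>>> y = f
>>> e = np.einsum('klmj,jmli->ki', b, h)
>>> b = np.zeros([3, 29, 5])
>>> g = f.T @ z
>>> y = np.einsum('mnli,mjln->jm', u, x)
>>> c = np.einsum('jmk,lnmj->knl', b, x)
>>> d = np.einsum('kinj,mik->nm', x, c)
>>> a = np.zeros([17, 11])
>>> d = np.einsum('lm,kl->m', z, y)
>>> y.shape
(3, 2)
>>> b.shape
(3, 29, 5)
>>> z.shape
(2, 11)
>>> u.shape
(2, 3, 29, 11)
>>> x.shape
(2, 3, 29, 3)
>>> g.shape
(11, 29, 3, 11)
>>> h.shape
(2, 3, 29, 11)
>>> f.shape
(2, 3, 29, 11)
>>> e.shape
(3, 11)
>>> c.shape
(5, 3, 2)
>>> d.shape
(11,)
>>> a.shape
(17, 11)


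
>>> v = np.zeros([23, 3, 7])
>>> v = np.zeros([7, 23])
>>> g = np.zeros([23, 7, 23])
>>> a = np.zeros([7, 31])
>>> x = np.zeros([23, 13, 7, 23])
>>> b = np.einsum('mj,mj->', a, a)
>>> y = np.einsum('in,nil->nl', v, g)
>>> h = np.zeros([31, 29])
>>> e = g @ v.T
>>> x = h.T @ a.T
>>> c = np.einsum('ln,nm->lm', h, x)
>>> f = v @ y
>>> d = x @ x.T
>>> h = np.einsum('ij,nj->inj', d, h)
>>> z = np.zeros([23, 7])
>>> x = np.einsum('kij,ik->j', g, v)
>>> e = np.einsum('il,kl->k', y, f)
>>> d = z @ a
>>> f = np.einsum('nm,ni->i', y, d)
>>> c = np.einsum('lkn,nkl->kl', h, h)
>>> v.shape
(7, 23)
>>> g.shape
(23, 7, 23)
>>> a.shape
(7, 31)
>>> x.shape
(23,)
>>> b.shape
()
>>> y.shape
(23, 23)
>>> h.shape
(29, 31, 29)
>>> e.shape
(7,)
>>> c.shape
(31, 29)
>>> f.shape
(31,)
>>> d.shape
(23, 31)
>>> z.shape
(23, 7)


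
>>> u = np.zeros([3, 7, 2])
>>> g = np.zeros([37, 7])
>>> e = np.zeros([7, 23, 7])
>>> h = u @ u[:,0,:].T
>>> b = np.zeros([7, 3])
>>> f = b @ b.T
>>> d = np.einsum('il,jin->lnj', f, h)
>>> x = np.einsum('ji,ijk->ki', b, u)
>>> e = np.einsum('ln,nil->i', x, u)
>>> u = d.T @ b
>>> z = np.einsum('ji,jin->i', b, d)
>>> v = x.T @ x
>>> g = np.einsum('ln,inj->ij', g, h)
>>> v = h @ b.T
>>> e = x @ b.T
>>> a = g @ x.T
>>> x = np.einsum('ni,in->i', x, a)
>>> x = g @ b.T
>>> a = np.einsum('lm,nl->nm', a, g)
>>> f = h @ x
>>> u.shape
(3, 3, 3)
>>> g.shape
(3, 3)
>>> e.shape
(2, 7)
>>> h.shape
(3, 7, 3)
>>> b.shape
(7, 3)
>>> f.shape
(3, 7, 7)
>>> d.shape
(7, 3, 3)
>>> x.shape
(3, 7)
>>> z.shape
(3,)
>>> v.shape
(3, 7, 7)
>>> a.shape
(3, 2)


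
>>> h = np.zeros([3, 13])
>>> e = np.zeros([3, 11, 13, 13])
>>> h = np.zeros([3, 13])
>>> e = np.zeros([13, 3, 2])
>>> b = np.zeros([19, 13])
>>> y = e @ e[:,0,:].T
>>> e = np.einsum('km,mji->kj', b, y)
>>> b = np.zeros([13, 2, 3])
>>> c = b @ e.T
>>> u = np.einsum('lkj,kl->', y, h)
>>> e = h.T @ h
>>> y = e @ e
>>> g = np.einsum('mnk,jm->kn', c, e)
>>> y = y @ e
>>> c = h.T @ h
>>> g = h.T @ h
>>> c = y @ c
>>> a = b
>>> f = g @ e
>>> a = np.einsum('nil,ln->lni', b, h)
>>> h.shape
(3, 13)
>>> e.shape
(13, 13)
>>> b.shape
(13, 2, 3)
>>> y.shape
(13, 13)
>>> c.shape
(13, 13)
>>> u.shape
()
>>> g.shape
(13, 13)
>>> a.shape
(3, 13, 2)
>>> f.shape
(13, 13)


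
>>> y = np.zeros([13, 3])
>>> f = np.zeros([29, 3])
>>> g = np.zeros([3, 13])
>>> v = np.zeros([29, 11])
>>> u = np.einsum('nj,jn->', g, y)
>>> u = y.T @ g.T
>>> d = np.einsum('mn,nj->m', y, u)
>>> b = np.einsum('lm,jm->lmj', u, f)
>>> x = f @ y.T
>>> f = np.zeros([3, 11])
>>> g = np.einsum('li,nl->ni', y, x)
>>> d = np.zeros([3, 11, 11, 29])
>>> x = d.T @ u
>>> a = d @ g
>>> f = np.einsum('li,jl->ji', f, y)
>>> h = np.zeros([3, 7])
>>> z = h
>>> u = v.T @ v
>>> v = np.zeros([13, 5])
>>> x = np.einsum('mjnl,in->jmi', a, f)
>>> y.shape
(13, 3)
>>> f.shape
(13, 11)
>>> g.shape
(29, 3)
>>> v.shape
(13, 5)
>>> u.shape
(11, 11)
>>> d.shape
(3, 11, 11, 29)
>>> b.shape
(3, 3, 29)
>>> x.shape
(11, 3, 13)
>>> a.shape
(3, 11, 11, 3)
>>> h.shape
(3, 7)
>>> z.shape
(3, 7)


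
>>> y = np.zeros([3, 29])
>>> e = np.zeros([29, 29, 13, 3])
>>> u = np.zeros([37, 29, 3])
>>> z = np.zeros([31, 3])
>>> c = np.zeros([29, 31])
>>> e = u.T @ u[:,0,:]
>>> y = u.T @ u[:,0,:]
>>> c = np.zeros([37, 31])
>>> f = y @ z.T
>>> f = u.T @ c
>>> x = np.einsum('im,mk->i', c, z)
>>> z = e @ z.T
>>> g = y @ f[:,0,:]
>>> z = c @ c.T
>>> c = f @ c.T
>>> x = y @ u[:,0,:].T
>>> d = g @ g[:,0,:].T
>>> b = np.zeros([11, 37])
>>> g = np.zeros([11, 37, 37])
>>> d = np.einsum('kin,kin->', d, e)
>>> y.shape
(3, 29, 3)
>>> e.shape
(3, 29, 3)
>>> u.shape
(37, 29, 3)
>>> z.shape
(37, 37)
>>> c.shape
(3, 29, 37)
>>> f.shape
(3, 29, 31)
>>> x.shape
(3, 29, 37)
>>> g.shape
(11, 37, 37)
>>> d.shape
()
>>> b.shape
(11, 37)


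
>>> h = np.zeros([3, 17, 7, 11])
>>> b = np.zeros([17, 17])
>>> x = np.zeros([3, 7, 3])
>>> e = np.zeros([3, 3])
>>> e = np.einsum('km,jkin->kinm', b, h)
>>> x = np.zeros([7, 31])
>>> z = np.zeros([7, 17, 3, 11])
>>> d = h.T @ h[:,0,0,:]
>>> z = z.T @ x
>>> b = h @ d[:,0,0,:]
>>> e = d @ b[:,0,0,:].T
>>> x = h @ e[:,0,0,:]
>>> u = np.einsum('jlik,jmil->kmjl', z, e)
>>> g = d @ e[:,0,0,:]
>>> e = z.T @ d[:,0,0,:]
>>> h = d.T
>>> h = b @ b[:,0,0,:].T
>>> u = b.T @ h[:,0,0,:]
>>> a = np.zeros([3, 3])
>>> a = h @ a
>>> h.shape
(3, 17, 7, 3)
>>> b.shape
(3, 17, 7, 11)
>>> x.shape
(3, 17, 7, 3)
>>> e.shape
(31, 17, 3, 11)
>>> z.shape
(11, 3, 17, 31)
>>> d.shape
(11, 7, 17, 11)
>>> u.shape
(11, 7, 17, 3)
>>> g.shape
(11, 7, 17, 3)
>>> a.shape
(3, 17, 7, 3)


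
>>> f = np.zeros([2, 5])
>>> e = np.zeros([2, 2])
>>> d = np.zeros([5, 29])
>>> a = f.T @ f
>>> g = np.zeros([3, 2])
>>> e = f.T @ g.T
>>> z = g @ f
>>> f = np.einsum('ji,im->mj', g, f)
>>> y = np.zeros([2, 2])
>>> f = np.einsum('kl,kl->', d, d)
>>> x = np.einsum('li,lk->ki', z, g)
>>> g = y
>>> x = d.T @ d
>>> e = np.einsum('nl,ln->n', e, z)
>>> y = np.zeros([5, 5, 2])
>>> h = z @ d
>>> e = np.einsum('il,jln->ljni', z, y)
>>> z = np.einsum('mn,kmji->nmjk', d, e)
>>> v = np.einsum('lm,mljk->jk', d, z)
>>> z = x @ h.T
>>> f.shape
()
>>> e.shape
(5, 5, 2, 3)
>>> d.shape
(5, 29)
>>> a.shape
(5, 5)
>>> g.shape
(2, 2)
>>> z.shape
(29, 3)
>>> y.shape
(5, 5, 2)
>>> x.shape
(29, 29)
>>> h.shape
(3, 29)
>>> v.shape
(2, 5)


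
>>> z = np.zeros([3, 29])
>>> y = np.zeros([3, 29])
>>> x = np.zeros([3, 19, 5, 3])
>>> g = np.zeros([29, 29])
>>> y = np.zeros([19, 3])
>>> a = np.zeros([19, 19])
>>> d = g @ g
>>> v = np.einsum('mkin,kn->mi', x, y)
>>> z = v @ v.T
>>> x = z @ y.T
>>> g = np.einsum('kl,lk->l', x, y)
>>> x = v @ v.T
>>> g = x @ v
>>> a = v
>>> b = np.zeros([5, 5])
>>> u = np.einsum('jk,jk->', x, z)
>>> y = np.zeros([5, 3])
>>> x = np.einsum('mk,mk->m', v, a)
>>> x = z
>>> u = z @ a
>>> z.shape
(3, 3)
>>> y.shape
(5, 3)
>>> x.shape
(3, 3)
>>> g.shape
(3, 5)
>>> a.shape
(3, 5)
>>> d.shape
(29, 29)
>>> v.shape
(3, 5)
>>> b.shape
(5, 5)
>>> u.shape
(3, 5)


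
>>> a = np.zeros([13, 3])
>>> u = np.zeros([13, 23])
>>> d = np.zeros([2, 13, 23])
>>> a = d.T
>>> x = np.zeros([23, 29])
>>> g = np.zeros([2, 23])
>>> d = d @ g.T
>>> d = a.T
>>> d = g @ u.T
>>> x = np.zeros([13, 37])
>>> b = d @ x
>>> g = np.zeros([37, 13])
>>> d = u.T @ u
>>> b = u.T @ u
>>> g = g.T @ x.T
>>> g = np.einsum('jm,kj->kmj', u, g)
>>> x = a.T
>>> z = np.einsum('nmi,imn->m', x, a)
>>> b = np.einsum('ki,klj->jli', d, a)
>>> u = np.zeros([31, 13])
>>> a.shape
(23, 13, 2)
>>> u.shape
(31, 13)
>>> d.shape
(23, 23)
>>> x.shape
(2, 13, 23)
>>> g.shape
(13, 23, 13)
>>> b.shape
(2, 13, 23)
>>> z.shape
(13,)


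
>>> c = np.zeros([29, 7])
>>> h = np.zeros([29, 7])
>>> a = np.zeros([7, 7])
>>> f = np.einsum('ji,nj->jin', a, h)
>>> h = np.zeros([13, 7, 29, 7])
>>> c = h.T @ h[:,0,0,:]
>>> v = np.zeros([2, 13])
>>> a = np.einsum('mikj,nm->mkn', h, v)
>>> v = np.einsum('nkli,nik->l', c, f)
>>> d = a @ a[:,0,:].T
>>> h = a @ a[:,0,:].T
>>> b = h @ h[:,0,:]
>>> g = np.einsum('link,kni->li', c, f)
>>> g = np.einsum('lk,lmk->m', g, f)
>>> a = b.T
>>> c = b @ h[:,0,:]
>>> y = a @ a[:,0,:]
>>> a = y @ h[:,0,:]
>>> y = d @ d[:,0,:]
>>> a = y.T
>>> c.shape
(13, 29, 13)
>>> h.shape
(13, 29, 13)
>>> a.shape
(13, 29, 13)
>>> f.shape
(7, 7, 29)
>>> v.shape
(7,)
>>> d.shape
(13, 29, 13)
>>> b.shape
(13, 29, 13)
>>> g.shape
(7,)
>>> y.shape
(13, 29, 13)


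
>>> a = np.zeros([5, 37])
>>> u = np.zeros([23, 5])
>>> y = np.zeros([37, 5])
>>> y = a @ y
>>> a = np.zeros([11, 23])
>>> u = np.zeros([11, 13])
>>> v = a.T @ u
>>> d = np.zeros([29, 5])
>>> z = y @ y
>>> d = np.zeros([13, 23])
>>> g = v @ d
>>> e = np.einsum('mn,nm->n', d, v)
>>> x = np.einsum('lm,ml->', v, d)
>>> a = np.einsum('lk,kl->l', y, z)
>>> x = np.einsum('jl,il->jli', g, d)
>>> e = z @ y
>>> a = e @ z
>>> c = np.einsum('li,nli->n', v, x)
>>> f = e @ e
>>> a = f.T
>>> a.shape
(5, 5)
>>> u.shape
(11, 13)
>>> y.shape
(5, 5)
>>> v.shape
(23, 13)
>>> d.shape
(13, 23)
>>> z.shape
(5, 5)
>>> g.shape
(23, 23)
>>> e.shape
(5, 5)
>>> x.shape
(23, 23, 13)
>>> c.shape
(23,)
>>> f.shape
(5, 5)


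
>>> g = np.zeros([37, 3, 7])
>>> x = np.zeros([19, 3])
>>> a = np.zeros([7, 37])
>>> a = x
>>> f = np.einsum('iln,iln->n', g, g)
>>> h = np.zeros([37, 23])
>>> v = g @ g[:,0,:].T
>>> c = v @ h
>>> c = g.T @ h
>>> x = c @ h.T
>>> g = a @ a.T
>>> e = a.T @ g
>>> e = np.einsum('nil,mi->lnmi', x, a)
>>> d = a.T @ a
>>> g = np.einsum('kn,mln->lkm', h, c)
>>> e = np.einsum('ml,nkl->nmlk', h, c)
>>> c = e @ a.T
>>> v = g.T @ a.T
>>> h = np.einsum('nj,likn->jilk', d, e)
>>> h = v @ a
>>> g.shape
(3, 37, 7)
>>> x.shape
(7, 3, 37)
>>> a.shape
(19, 3)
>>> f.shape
(7,)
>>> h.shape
(7, 37, 3)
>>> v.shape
(7, 37, 19)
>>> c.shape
(7, 37, 23, 19)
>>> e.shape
(7, 37, 23, 3)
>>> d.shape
(3, 3)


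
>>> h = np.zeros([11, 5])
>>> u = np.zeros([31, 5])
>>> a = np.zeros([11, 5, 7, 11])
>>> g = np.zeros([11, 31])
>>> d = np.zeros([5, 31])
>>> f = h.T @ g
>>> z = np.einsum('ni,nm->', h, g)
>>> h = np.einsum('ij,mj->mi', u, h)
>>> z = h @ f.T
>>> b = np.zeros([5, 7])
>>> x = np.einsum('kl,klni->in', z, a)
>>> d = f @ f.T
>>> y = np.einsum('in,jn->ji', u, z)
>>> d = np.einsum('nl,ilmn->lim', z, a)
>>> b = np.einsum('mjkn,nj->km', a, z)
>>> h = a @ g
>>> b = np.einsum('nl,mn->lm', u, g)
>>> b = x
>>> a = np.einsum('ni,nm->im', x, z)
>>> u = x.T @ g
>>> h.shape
(11, 5, 7, 31)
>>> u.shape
(7, 31)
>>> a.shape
(7, 5)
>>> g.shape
(11, 31)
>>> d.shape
(5, 11, 7)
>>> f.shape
(5, 31)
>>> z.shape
(11, 5)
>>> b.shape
(11, 7)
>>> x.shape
(11, 7)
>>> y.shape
(11, 31)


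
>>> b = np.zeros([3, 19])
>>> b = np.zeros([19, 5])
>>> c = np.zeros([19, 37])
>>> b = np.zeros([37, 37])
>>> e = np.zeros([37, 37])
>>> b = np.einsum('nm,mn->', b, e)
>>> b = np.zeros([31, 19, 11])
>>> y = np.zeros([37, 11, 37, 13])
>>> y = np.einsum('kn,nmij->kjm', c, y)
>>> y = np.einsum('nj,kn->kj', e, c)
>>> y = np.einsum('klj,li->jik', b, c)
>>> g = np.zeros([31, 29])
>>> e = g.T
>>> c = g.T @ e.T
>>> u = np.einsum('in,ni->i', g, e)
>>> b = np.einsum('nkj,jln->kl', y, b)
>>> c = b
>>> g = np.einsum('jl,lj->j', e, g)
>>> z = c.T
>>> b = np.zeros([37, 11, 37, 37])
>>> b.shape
(37, 11, 37, 37)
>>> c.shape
(37, 19)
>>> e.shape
(29, 31)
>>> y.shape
(11, 37, 31)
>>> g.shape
(29,)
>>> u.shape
(31,)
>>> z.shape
(19, 37)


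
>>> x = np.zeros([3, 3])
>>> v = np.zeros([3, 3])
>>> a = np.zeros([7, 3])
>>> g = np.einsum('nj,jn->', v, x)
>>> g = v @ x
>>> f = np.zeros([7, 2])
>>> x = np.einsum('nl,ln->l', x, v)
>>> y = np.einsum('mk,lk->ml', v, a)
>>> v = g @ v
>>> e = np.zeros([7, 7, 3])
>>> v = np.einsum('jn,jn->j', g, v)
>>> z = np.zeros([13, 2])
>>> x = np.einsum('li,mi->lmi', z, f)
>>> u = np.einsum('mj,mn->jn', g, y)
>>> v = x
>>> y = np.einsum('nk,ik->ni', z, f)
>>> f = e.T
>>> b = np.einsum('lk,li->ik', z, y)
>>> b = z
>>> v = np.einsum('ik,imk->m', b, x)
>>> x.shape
(13, 7, 2)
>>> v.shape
(7,)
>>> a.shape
(7, 3)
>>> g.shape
(3, 3)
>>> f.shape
(3, 7, 7)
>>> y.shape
(13, 7)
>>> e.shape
(7, 7, 3)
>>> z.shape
(13, 2)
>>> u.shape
(3, 7)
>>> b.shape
(13, 2)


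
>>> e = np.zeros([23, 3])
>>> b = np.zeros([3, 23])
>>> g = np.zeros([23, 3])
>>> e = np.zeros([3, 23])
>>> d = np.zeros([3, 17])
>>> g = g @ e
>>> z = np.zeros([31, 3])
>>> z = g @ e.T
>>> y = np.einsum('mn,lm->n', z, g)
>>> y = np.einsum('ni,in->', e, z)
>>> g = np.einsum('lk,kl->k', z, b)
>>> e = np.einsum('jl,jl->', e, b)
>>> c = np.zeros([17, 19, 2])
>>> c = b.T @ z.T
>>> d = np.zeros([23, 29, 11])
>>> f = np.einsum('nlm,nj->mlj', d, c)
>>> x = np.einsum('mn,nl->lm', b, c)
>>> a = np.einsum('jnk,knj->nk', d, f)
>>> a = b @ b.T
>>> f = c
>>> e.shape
()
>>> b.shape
(3, 23)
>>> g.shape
(3,)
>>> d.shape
(23, 29, 11)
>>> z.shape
(23, 3)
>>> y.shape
()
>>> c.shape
(23, 23)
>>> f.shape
(23, 23)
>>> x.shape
(23, 3)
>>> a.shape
(3, 3)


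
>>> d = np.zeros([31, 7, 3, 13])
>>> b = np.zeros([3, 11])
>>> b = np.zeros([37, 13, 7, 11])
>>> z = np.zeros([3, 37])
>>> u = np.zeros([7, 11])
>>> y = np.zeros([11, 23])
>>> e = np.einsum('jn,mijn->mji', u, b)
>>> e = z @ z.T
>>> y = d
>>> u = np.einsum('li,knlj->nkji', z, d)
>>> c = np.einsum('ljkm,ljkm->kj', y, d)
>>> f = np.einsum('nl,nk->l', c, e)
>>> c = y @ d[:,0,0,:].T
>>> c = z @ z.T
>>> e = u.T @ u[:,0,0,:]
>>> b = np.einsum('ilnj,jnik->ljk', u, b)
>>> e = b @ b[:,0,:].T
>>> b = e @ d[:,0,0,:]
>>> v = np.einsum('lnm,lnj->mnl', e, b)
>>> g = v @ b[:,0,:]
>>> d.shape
(31, 7, 3, 13)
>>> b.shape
(31, 37, 13)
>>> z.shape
(3, 37)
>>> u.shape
(7, 31, 13, 37)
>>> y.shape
(31, 7, 3, 13)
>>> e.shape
(31, 37, 31)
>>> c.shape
(3, 3)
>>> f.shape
(7,)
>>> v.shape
(31, 37, 31)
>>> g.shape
(31, 37, 13)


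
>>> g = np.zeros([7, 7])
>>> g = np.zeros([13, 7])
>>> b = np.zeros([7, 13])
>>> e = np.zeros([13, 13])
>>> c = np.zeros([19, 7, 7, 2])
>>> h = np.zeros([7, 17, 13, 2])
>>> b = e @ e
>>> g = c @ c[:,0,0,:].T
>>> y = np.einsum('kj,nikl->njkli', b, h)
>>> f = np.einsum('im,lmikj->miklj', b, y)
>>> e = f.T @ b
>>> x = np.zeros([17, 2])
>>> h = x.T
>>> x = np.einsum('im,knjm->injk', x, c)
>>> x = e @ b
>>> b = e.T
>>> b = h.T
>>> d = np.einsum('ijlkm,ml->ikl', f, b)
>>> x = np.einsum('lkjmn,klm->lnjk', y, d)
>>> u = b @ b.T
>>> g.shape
(19, 7, 7, 19)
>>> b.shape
(17, 2)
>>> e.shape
(17, 7, 2, 13, 13)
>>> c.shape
(19, 7, 7, 2)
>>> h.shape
(2, 17)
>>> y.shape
(7, 13, 13, 2, 17)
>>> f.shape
(13, 13, 2, 7, 17)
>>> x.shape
(7, 17, 13, 13)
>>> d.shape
(13, 7, 2)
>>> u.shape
(17, 17)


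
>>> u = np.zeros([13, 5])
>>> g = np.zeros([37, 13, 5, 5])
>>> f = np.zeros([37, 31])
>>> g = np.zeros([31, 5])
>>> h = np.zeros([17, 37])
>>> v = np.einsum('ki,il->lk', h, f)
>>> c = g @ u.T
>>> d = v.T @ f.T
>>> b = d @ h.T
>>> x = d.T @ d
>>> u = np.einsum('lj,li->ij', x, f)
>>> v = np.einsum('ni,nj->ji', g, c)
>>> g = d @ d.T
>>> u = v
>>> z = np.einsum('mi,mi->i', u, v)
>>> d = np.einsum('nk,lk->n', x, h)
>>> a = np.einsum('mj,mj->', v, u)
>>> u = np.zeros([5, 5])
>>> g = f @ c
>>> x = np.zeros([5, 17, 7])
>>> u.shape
(5, 5)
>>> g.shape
(37, 13)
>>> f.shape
(37, 31)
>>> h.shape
(17, 37)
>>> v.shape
(13, 5)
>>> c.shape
(31, 13)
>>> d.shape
(37,)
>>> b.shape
(17, 17)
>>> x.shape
(5, 17, 7)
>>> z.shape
(5,)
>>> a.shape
()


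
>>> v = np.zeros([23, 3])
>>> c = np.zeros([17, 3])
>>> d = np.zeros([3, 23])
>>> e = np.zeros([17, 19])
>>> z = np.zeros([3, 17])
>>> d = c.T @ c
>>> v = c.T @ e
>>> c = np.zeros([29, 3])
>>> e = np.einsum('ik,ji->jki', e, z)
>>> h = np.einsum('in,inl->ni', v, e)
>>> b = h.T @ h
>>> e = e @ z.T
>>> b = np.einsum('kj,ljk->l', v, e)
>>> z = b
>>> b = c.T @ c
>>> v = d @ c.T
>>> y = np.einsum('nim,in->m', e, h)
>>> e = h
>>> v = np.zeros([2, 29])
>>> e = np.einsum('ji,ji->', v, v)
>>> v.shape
(2, 29)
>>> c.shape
(29, 3)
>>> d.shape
(3, 3)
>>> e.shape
()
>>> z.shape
(3,)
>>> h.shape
(19, 3)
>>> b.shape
(3, 3)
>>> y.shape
(3,)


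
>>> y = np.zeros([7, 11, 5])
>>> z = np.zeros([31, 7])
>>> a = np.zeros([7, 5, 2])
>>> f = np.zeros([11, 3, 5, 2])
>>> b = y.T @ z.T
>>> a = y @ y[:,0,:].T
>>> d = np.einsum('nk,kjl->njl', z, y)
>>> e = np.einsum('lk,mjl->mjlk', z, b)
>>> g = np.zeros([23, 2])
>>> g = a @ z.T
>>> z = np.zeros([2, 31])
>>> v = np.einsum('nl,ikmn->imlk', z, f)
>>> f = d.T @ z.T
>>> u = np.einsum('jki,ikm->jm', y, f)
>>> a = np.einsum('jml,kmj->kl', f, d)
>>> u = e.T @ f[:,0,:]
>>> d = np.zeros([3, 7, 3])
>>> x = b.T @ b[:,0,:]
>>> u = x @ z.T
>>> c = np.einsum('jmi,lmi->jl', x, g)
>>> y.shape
(7, 11, 5)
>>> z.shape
(2, 31)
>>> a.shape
(31, 2)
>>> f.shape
(5, 11, 2)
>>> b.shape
(5, 11, 31)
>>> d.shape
(3, 7, 3)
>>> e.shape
(5, 11, 31, 7)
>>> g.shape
(7, 11, 31)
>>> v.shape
(11, 5, 31, 3)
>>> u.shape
(31, 11, 2)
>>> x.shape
(31, 11, 31)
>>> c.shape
(31, 7)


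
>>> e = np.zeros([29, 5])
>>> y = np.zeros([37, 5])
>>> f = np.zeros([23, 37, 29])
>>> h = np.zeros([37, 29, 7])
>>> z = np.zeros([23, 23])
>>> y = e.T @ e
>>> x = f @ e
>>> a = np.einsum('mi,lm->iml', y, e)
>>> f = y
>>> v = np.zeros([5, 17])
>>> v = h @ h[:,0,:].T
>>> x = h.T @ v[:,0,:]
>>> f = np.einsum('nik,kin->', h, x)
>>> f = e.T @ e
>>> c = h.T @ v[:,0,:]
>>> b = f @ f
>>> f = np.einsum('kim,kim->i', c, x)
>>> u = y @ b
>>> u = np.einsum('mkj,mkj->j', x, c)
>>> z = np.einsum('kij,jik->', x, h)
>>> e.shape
(29, 5)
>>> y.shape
(5, 5)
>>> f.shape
(29,)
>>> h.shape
(37, 29, 7)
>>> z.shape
()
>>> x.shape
(7, 29, 37)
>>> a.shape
(5, 5, 29)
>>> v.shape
(37, 29, 37)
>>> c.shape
(7, 29, 37)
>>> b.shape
(5, 5)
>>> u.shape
(37,)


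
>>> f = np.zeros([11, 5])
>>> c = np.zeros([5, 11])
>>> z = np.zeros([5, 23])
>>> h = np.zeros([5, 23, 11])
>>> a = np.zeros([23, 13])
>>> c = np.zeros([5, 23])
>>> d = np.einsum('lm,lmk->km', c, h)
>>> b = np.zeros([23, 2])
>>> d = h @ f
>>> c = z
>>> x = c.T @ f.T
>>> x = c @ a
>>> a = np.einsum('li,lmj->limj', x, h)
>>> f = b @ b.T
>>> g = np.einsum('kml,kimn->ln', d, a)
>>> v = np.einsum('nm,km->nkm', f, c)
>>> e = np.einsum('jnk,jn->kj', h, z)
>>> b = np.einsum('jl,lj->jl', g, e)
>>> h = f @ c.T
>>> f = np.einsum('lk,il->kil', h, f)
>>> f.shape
(5, 23, 23)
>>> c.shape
(5, 23)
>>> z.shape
(5, 23)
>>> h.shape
(23, 5)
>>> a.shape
(5, 13, 23, 11)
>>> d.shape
(5, 23, 5)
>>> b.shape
(5, 11)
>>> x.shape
(5, 13)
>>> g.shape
(5, 11)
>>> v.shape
(23, 5, 23)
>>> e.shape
(11, 5)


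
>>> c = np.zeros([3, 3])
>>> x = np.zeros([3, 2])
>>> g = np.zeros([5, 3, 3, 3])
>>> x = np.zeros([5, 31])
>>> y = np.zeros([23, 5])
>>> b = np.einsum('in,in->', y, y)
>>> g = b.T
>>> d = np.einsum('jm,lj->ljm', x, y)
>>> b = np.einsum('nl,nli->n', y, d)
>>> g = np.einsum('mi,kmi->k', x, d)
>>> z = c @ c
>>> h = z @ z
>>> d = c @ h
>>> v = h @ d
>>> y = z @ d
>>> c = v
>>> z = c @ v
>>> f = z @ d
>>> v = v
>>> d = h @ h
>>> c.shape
(3, 3)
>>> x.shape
(5, 31)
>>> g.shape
(23,)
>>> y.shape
(3, 3)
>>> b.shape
(23,)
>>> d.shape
(3, 3)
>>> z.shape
(3, 3)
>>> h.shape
(3, 3)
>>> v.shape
(3, 3)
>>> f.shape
(3, 3)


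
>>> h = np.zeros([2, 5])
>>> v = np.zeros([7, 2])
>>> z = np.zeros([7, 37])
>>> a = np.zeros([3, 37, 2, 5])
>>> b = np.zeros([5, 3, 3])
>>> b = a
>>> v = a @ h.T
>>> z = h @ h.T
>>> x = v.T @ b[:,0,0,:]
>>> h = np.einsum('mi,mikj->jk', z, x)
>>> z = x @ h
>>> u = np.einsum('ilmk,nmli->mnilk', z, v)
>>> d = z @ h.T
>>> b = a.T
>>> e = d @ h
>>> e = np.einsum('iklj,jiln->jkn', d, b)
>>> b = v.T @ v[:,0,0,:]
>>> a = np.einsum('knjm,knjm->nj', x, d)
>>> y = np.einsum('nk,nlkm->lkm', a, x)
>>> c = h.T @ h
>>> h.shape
(5, 37)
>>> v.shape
(3, 37, 2, 2)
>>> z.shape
(2, 2, 37, 37)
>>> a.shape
(2, 37)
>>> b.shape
(2, 2, 37, 2)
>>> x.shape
(2, 2, 37, 5)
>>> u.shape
(37, 3, 2, 2, 37)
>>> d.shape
(2, 2, 37, 5)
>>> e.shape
(5, 2, 3)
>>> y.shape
(2, 37, 5)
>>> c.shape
(37, 37)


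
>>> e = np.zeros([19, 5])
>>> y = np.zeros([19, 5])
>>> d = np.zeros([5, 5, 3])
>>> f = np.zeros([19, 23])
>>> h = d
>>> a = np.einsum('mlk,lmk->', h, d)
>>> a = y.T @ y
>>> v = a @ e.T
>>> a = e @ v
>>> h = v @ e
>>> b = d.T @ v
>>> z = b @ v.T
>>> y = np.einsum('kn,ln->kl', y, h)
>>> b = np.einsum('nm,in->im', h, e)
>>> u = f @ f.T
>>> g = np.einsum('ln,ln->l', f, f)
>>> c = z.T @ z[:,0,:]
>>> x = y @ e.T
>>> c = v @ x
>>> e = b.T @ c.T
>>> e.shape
(5, 5)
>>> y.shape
(19, 5)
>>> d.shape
(5, 5, 3)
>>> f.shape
(19, 23)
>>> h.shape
(5, 5)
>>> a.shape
(19, 19)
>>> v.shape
(5, 19)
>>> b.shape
(19, 5)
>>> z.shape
(3, 5, 5)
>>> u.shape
(19, 19)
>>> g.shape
(19,)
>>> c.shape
(5, 19)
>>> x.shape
(19, 19)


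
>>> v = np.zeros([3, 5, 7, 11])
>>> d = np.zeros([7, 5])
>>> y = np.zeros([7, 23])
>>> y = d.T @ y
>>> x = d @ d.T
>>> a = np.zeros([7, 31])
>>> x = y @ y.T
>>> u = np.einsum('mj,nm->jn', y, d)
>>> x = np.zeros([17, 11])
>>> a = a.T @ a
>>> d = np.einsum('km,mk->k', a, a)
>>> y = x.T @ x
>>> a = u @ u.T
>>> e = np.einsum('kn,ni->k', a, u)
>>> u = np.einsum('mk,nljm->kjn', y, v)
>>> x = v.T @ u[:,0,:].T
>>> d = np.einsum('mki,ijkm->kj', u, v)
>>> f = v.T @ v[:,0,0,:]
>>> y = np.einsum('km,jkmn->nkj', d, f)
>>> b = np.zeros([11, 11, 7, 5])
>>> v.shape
(3, 5, 7, 11)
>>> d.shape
(7, 5)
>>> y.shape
(11, 7, 11)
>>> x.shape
(11, 7, 5, 11)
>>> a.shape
(23, 23)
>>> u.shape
(11, 7, 3)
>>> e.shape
(23,)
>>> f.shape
(11, 7, 5, 11)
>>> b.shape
(11, 11, 7, 5)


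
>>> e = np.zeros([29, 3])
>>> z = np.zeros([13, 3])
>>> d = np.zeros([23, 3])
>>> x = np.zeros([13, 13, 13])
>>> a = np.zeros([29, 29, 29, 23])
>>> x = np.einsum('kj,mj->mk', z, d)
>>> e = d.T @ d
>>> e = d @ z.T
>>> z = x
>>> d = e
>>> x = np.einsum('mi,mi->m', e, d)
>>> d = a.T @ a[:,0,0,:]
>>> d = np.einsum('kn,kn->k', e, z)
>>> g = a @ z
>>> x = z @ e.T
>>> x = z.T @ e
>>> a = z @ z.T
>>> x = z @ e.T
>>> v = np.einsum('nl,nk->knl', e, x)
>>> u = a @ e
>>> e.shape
(23, 13)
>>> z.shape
(23, 13)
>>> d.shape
(23,)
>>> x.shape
(23, 23)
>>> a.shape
(23, 23)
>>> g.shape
(29, 29, 29, 13)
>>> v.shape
(23, 23, 13)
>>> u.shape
(23, 13)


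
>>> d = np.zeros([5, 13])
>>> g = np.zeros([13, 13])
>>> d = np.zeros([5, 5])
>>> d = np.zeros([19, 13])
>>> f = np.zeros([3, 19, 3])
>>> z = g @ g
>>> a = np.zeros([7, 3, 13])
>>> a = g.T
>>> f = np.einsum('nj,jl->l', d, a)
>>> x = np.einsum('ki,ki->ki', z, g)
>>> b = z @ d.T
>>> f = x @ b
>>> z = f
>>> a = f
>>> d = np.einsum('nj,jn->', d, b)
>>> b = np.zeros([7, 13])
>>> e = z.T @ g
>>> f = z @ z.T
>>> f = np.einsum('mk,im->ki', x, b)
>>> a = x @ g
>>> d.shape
()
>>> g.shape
(13, 13)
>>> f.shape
(13, 7)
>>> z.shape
(13, 19)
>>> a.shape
(13, 13)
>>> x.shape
(13, 13)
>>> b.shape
(7, 13)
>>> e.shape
(19, 13)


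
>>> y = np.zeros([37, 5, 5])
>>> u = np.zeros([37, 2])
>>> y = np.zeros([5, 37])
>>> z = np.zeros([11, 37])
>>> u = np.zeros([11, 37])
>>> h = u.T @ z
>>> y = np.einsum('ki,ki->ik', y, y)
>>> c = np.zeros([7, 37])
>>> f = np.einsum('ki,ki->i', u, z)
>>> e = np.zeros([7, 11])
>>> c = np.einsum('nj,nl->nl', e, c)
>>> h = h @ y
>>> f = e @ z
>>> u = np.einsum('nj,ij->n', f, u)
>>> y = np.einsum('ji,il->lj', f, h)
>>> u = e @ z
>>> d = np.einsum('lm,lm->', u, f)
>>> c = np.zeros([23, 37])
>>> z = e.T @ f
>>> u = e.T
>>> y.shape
(5, 7)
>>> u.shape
(11, 7)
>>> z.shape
(11, 37)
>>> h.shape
(37, 5)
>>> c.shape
(23, 37)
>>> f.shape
(7, 37)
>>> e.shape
(7, 11)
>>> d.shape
()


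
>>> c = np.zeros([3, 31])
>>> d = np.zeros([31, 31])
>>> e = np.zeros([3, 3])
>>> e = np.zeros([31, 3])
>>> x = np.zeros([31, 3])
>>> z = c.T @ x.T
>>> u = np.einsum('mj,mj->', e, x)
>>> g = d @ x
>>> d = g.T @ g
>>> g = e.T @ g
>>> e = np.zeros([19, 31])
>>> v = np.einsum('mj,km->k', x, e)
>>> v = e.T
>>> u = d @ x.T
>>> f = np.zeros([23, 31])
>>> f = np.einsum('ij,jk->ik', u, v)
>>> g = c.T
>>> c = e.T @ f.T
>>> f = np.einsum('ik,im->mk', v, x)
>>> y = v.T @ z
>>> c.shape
(31, 3)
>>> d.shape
(3, 3)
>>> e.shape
(19, 31)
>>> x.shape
(31, 3)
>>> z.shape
(31, 31)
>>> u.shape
(3, 31)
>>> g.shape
(31, 3)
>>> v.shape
(31, 19)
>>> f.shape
(3, 19)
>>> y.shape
(19, 31)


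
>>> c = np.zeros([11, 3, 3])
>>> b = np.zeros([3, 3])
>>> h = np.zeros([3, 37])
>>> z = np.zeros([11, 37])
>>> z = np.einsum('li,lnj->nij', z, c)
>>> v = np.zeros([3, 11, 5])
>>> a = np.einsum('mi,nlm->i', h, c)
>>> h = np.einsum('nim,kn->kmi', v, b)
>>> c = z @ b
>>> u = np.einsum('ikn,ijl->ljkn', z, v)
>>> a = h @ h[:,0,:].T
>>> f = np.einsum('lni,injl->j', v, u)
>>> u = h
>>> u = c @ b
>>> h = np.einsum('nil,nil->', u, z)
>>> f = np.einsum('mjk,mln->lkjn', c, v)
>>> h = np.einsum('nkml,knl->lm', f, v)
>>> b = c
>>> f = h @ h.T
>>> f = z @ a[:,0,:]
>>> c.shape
(3, 37, 3)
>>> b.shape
(3, 37, 3)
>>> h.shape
(5, 37)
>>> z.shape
(3, 37, 3)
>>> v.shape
(3, 11, 5)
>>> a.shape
(3, 5, 3)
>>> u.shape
(3, 37, 3)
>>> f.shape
(3, 37, 3)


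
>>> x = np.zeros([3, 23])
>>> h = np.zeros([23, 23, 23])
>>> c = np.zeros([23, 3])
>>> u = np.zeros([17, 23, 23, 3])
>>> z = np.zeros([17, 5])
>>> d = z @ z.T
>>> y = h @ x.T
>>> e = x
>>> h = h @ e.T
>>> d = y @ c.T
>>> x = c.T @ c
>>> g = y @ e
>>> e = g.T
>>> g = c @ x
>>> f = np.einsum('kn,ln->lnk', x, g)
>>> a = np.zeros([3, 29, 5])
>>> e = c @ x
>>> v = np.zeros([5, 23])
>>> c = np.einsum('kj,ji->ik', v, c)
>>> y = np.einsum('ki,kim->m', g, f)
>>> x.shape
(3, 3)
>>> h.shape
(23, 23, 3)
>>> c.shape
(3, 5)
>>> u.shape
(17, 23, 23, 3)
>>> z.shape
(17, 5)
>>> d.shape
(23, 23, 23)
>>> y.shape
(3,)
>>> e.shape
(23, 3)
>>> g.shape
(23, 3)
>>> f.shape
(23, 3, 3)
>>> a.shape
(3, 29, 5)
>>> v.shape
(5, 23)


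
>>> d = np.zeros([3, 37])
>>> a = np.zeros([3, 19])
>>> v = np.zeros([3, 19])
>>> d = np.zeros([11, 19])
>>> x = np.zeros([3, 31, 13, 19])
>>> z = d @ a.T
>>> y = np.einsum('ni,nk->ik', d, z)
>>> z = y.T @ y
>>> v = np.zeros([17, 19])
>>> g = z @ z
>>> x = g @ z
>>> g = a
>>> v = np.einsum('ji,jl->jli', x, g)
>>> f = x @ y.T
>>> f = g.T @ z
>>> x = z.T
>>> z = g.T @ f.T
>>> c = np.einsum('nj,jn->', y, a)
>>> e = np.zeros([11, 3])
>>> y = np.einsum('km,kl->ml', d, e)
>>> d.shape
(11, 19)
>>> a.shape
(3, 19)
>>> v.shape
(3, 19, 3)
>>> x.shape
(3, 3)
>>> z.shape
(19, 19)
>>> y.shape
(19, 3)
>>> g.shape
(3, 19)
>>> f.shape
(19, 3)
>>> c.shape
()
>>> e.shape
(11, 3)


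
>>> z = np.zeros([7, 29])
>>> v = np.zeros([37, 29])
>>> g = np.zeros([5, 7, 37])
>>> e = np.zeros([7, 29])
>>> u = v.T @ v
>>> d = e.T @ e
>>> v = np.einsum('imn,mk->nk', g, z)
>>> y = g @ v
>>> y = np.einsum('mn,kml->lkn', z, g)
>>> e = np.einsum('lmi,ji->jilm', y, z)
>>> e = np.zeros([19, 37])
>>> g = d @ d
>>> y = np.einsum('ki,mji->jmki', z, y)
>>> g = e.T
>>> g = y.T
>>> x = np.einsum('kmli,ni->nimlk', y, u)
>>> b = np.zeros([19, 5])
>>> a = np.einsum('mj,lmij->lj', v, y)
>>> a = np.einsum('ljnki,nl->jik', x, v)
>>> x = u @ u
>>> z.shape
(7, 29)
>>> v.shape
(37, 29)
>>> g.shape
(29, 7, 37, 5)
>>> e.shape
(19, 37)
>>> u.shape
(29, 29)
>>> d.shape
(29, 29)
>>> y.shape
(5, 37, 7, 29)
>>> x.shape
(29, 29)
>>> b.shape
(19, 5)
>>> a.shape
(29, 5, 7)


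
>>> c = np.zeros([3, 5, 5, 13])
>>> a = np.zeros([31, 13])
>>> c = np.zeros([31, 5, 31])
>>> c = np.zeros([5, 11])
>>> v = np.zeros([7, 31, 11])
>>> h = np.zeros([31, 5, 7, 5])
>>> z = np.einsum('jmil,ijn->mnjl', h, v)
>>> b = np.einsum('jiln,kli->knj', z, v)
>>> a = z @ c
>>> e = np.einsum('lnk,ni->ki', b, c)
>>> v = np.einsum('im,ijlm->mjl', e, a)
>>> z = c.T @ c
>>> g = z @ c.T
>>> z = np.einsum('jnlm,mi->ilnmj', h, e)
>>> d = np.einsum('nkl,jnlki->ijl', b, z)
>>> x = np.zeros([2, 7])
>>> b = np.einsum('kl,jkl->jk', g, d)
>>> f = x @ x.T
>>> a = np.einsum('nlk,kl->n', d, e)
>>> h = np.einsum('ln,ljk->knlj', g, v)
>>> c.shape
(5, 11)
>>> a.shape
(31,)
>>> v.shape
(11, 11, 31)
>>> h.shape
(31, 5, 11, 11)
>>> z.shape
(11, 7, 5, 5, 31)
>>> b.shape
(31, 11)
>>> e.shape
(5, 11)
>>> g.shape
(11, 5)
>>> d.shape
(31, 11, 5)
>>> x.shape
(2, 7)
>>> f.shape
(2, 2)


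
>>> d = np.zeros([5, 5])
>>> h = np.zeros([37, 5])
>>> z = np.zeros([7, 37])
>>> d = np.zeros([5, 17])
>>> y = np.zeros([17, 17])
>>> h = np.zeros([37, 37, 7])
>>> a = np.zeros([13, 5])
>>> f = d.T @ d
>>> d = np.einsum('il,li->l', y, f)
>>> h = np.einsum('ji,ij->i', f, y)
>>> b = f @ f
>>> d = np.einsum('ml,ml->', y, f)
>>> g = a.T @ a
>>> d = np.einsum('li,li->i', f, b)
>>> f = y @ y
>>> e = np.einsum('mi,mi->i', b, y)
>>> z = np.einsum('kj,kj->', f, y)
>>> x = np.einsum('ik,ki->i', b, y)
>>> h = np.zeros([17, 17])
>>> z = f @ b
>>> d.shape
(17,)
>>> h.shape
(17, 17)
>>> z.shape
(17, 17)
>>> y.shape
(17, 17)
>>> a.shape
(13, 5)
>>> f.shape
(17, 17)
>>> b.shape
(17, 17)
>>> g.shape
(5, 5)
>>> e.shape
(17,)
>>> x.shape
(17,)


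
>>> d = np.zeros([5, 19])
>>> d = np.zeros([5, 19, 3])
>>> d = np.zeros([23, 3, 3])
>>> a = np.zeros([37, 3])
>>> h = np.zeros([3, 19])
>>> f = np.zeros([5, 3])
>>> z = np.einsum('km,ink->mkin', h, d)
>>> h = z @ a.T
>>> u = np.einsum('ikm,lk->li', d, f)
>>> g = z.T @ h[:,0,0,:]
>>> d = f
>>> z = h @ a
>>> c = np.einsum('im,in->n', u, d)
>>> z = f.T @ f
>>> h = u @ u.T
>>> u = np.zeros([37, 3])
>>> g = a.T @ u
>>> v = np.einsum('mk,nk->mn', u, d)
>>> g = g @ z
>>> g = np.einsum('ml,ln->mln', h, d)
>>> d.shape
(5, 3)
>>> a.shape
(37, 3)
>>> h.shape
(5, 5)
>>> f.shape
(5, 3)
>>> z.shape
(3, 3)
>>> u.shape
(37, 3)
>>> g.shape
(5, 5, 3)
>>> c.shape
(3,)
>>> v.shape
(37, 5)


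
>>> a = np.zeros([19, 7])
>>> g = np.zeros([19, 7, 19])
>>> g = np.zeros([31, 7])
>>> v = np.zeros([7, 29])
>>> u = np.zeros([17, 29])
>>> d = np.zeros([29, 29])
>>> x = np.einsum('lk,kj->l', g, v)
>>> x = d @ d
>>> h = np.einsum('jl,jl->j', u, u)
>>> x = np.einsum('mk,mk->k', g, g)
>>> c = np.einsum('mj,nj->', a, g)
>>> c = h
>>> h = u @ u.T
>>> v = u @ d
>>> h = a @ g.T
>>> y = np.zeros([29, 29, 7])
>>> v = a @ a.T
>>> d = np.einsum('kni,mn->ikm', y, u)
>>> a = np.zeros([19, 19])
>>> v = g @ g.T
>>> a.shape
(19, 19)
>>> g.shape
(31, 7)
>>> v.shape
(31, 31)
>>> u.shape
(17, 29)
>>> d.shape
(7, 29, 17)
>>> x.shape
(7,)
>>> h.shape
(19, 31)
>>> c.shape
(17,)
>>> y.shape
(29, 29, 7)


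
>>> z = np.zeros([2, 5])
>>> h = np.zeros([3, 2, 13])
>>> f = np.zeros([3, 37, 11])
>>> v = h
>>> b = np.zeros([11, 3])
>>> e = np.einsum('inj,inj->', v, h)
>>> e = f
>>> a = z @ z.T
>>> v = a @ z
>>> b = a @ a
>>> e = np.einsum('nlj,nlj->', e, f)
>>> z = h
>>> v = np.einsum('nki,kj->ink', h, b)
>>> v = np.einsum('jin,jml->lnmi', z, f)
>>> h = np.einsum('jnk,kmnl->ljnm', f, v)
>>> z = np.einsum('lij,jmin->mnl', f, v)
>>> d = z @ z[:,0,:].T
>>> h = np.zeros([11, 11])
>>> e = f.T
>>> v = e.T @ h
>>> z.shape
(13, 2, 3)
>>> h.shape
(11, 11)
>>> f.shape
(3, 37, 11)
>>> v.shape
(3, 37, 11)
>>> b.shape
(2, 2)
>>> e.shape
(11, 37, 3)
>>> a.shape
(2, 2)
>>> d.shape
(13, 2, 13)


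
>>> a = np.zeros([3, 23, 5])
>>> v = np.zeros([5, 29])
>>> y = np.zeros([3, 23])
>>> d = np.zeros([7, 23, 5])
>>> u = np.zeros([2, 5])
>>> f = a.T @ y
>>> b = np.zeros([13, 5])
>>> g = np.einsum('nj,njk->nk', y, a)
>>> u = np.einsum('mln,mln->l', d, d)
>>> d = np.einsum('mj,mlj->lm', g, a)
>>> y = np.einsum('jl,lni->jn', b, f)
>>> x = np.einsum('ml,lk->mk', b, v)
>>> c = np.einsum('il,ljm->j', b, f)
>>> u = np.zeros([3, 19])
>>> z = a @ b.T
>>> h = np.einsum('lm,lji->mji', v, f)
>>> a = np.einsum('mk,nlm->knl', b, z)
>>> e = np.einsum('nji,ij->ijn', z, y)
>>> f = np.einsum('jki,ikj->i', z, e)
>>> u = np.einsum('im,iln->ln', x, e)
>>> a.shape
(5, 3, 23)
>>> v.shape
(5, 29)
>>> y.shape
(13, 23)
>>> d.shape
(23, 3)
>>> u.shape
(23, 3)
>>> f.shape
(13,)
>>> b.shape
(13, 5)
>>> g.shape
(3, 5)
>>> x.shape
(13, 29)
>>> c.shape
(23,)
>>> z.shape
(3, 23, 13)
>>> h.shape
(29, 23, 23)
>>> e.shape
(13, 23, 3)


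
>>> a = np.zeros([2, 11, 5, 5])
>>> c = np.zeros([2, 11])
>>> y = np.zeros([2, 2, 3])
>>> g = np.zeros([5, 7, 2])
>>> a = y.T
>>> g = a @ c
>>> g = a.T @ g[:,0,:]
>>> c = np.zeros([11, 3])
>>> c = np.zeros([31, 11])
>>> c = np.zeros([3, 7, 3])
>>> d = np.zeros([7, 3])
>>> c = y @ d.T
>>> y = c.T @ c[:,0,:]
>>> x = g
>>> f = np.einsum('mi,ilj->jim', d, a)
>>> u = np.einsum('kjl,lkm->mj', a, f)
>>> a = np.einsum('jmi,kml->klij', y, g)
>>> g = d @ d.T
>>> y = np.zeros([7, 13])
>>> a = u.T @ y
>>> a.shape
(2, 13)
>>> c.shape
(2, 2, 7)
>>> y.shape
(7, 13)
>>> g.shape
(7, 7)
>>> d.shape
(7, 3)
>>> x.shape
(2, 2, 11)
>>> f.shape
(2, 3, 7)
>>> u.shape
(7, 2)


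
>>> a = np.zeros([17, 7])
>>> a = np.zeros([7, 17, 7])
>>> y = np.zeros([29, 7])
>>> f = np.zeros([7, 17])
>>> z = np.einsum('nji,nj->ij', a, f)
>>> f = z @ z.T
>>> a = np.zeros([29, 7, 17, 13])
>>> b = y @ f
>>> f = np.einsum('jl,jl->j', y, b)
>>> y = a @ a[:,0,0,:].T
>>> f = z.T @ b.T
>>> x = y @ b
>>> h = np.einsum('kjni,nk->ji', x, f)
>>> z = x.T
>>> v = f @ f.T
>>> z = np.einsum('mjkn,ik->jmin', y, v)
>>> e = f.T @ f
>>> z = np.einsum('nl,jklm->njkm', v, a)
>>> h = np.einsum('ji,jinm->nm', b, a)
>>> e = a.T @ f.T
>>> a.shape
(29, 7, 17, 13)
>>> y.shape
(29, 7, 17, 29)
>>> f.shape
(17, 29)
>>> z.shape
(17, 29, 7, 13)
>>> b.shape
(29, 7)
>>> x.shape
(29, 7, 17, 7)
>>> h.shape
(17, 13)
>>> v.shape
(17, 17)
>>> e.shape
(13, 17, 7, 17)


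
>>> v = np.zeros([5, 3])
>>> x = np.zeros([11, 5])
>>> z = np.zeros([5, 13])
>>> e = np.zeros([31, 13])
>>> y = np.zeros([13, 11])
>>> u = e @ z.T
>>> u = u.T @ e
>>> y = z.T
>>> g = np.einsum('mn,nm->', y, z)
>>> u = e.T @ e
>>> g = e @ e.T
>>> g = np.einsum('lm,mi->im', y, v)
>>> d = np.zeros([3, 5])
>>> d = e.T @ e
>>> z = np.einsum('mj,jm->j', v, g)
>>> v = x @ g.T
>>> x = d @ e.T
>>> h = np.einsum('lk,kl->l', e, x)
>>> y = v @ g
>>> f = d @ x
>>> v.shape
(11, 3)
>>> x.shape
(13, 31)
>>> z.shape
(3,)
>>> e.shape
(31, 13)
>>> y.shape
(11, 5)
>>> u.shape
(13, 13)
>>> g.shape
(3, 5)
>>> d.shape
(13, 13)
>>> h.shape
(31,)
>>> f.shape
(13, 31)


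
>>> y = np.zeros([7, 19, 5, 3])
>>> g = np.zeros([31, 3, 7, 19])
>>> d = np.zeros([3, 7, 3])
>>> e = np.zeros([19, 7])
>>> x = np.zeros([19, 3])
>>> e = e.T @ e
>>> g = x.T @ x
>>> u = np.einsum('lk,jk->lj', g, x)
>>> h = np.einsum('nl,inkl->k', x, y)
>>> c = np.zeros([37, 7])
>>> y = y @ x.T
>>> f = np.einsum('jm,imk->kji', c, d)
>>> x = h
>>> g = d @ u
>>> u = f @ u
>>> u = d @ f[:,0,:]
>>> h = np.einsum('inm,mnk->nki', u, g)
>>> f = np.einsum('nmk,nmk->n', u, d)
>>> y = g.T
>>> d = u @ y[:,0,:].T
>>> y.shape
(19, 7, 3)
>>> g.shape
(3, 7, 19)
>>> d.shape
(3, 7, 19)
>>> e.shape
(7, 7)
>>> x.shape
(5,)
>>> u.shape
(3, 7, 3)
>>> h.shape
(7, 19, 3)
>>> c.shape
(37, 7)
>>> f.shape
(3,)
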